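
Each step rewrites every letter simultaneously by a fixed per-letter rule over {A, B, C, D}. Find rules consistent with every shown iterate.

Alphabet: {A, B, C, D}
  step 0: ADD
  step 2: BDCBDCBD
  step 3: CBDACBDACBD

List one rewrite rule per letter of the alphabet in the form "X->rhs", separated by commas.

A->D, B->C, C->A, D->BD

  step 2 ⇒ step 3: BDCBDCBD ⇒ C·BD·A·C·BD·A·C·BD
    B ↦ C
    C ↦ A
    D ↦ BD
    A ↦ D  (constrained at step 0)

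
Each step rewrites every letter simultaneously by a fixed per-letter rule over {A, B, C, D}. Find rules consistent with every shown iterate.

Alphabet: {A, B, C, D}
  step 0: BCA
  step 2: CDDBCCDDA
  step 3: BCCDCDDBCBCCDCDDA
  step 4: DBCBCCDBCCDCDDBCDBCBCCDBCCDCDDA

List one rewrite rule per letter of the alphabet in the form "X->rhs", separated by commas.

A->DA, B->D, C->BC, D->CD

  step 3 ⇒ step 4: BCCDCDDBCBCCDCDDA ⇒ D·BC·BC·CD·BC·CD·CD·D·BC·D·BC·BC·CD·BC·CD·CD·DA
    A ↦ DA
    B ↦ D
    C ↦ BC
    D ↦ CD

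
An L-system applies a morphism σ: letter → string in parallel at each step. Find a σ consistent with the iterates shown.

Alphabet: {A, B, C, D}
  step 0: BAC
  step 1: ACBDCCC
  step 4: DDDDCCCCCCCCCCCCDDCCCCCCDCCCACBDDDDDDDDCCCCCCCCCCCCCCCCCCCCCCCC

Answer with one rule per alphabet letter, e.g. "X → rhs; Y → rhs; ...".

  step 0 ⇒ step 1: BAC ⇒ ACB·DC·CC
    A ↦ DC
    B ↦ ACB
    C ↦ CC
    D ↦ DD  (constrained at step 1)

A->DC, B->ACB, C->CC, D->DD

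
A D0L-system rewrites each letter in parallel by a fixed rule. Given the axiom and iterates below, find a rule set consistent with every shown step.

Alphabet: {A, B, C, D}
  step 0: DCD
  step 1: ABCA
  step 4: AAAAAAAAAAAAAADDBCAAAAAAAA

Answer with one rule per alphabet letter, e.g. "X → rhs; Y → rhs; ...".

  step 0 ⇒ step 1: DCD ⇒ A·BC·A
    C ↦ BC
    D ↦ A
    A ↦ AA  (constrained at step 1)
    B ↦ DD  (constrained at step 1)

A->AA, B->DD, C->BC, D->A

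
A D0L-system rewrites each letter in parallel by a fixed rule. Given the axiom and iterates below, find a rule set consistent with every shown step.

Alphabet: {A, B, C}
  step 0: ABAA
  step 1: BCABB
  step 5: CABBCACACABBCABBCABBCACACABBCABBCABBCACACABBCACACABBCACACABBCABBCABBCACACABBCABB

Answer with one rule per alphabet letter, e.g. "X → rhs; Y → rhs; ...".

  step 0 ⇒ step 1: ABAA ⇒ B·CA·B·B
    A ↦ B
    B ↦ CA
    C ↦ CAB  (constrained at step 1)

A->B, B->CA, C->CAB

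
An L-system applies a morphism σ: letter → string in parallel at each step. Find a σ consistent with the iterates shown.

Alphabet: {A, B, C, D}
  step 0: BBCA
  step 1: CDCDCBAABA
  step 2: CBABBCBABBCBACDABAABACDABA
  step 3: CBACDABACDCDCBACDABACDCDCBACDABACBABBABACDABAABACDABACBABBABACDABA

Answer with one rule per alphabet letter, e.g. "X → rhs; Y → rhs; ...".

  step 2 ⇒ step 3: CBABBCBABBCBACDABAABACDABA ⇒ CBA·CD·ABA·CD·CD·CBA·CD·ABA·CD·CD·CBA·CD·ABA·CBA·BB·ABA·CD·ABA·ABA·CD·ABA·CBA·BB·ABA·CD·ABA
    A ↦ ABA
    B ↦ CD
    C ↦ CBA
    D ↦ BB

A->ABA, B->CD, C->CBA, D->BB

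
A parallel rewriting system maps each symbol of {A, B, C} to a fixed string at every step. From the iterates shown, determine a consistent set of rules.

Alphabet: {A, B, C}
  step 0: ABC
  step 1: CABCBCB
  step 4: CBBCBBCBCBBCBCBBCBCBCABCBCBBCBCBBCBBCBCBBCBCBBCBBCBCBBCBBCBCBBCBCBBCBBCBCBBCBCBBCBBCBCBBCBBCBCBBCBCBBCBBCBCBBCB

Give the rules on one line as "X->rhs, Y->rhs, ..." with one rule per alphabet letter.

  step 0 ⇒ step 1: ABC ⇒ CA·BCB·CB
    A ↦ CA
    B ↦ BCB
    C ↦ CB

A->CA, B->BCB, C->CB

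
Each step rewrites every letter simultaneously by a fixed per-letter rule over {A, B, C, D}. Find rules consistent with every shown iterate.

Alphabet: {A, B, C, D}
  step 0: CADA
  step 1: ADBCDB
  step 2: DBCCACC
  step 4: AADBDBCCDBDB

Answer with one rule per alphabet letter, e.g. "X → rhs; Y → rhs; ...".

  step 1 ⇒ step 2: ADBCDB ⇒ DB·C·C·A·C·C
    A ↦ DB
    B ↦ C
    C ↦ A
    D ↦ C

A->DB, B->C, C->A, D->C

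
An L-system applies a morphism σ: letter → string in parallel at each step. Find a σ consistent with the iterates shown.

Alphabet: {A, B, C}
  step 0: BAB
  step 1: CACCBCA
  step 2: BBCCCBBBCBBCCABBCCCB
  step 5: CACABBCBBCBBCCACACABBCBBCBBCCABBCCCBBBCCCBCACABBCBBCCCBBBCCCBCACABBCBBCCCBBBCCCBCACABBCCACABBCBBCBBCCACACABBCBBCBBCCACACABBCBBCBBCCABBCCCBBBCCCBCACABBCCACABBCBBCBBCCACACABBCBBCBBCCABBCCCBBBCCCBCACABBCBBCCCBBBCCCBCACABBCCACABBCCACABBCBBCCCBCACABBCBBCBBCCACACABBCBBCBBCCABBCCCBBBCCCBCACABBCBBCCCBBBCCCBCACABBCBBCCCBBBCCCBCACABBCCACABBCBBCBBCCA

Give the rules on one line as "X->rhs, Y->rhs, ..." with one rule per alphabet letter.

A->CCB, B->CA, C->BBC

  step 1 ⇒ step 2: CACCBCA ⇒ BBC·CCB·BBC·BBC·CA·BBC·CCB
    A ↦ CCB
    B ↦ CA
    C ↦ BBC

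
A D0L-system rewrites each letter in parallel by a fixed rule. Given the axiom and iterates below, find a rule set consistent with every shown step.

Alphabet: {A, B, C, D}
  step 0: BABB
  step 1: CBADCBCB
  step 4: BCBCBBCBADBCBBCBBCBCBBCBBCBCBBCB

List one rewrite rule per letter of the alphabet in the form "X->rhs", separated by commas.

  step 0 ⇒ step 1: BABB ⇒ CB·AD·CB·CB
    A ↦ AD
    B ↦ CB
    C ↦ B  (constrained at step 1)
    D ↦ B  (constrained at step 1)

A->AD, B->CB, C->B, D->B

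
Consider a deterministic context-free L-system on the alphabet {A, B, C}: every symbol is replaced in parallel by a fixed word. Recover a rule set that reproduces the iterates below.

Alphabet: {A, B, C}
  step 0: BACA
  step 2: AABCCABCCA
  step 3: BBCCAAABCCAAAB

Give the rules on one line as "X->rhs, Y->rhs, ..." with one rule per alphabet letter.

  step 2 ⇒ step 3: AABCCABCCA ⇒ B·B·CCA·A·A·B·CCA·A·A·B
    A ↦ B
    B ↦ CCA
    C ↦ A

A->B, B->CCA, C->A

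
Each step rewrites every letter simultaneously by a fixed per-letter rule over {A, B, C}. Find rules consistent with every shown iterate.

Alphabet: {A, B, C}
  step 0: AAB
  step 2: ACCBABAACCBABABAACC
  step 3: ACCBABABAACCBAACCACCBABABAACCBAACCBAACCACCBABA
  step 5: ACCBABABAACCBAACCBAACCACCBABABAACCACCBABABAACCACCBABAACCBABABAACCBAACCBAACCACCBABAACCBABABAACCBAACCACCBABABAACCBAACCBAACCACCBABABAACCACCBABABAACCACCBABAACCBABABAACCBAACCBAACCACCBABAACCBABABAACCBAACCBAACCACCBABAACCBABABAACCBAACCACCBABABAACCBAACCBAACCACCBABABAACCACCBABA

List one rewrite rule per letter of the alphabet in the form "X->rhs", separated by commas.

A->ACC, B->BA, C->BA

  step 2 ⇒ step 3: ACCBABAACCBABABAACC ⇒ ACC·BA·BA·BA·ACC·BA·ACC·ACC·BA·BA·BA·ACC·BA·ACC·BA·ACC·ACC·BA·BA
    A ↦ ACC
    B ↦ BA
    C ↦ BA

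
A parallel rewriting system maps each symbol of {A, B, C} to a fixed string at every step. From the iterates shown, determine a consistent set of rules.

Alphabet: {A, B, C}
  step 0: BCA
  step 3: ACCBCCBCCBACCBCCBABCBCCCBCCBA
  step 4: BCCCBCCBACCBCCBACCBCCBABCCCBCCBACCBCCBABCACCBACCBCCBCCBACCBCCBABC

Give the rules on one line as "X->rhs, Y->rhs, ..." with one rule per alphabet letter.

A->BC, B->A, C->CCB

  step 3 ⇒ step 4: ACCBCCBCCBACCBCCBABCBCCCBCCBA ⇒ BC·CCB·CCB·A·CCB·CCB·A·CCB·CCB·A·BC·CCB·CCB·A·CCB·CCB·A·BC·A·CCB·A·CCB·CCB·CCB·A·CCB·CCB·A·BC
    A ↦ BC
    B ↦ A
    C ↦ CCB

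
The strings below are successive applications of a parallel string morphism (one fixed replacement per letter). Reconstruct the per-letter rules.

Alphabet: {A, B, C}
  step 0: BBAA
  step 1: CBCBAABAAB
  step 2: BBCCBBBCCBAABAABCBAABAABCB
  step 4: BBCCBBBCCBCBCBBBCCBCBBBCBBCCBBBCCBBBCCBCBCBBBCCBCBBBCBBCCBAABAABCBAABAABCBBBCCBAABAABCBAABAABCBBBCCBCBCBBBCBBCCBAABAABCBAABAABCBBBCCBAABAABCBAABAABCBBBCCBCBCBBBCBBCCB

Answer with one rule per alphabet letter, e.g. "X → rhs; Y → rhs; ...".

  step 1 ⇒ step 2: CBCBAABAAB ⇒ BBC·CB·BBC·CB·AAB·AAB·CB·AAB·AAB·CB
    A ↦ AAB
    B ↦ CB
    C ↦ BBC

A->AAB, B->CB, C->BBC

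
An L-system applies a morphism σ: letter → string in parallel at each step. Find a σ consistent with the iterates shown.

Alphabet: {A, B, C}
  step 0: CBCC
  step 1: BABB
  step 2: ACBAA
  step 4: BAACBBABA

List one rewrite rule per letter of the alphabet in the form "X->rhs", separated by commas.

  step 1 ⇒ step 2: BABB ⇒ A·CB·A·A
    A ↦ CB
    B ↦ A
  step 0 ⇒ step 1: CBCC ⇒ B·A·B·B
    C ↦ B

A->CB, B->A, C->B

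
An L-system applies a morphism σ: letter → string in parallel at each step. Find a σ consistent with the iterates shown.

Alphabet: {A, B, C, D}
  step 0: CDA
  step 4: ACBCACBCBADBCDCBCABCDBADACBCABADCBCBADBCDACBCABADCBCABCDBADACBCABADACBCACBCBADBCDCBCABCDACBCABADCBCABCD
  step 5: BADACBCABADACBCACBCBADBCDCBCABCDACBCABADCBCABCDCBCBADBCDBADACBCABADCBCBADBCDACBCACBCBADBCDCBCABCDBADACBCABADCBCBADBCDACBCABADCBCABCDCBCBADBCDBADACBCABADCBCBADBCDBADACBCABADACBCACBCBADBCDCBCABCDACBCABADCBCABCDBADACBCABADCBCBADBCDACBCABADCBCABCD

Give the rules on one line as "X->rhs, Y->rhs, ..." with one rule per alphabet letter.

A->BAD, B->CBC, C->A, D->BCD

  step 4 ⇒ step 5: ACBCACBCBADBCDCBCABCDBADACBCABADCBCBADBCDACBCABADCBCABCDBADACBCABADACBCACBCBADBCDCBCABCDACBCABADCBCABCD ⇒ BAD·A·CBC·A·BAD·A·CBC·A·CBC·BAD·BCD·CBC·A·BCD·A·CBC·A·BAD·CBC·A·BCD·CBC·BAD·BCD·BAD·A·CBC·A·BAD·CBC·BAD·BCD·A·CBC·A·CBC·BAD·BCD·CBC·A·BCD·BAD·A·CBC·A·BAD·CBC·BAD·BCD·A·CBC·A·BAD·CBC·A·BCD·CBC·BAD·BCD·BAD·A·CBC·A·BAD·CBC·BAD·BCD·BAD·A·CBC·A·BAD·A·CBC·A·CBC·BAD·BCD·CBC·A·BCD·A·CBC·A·BAD·CBC·A·BCD·BAD·A·CBC·A·BAD·CBC·BAD·BCD·A·CBC·A·BAD·CBC·A·BCD
    A ↦ BAD
    B ↦ CBC
    C ↦ A
    D ↦ BCD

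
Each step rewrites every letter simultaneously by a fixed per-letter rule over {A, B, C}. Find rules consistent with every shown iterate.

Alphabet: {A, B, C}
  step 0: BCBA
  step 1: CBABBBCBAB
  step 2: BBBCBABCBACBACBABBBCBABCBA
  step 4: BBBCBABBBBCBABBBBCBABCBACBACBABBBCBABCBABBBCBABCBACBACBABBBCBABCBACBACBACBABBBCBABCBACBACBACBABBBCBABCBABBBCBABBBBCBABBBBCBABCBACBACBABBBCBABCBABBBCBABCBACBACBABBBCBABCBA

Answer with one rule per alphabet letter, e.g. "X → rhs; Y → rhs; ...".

  step 1 ⇒ step 2: CBABBBCBAB ⇒ BBB·CBA·B·CBA·CBA·CBA·BBB·CBA·B·CBA
    A ↦ B
    B ↦ CBA
    C ↦ BBB

A->B, B->CBA, C->BBB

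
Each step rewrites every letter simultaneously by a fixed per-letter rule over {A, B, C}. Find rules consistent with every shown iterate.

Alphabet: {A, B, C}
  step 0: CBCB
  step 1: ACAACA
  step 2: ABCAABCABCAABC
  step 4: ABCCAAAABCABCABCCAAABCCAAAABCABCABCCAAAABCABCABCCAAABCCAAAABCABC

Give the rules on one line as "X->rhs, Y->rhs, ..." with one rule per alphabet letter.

A->ABC, B->CA, C->A

  step 1 ⇒ step 2: ACAACA ⇒ ABC·A·ABC·ABC·A·ABC
    A ↦ ABC
    C ↦ A
  step 0 ⇒ step 1: CBCB ⇒ A·CA·A·CA
    B ↦ CA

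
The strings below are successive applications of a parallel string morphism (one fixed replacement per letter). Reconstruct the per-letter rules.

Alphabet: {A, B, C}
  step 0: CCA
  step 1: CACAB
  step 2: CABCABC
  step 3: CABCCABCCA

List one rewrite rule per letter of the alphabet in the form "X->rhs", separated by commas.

A->B, B->C, C->CA

  step 2 ⇒ step 3: CABCABC ⇒ CA·B·C·CA·B·C·CA
    A ↦ B
    B ↦ C
    C ↦ CA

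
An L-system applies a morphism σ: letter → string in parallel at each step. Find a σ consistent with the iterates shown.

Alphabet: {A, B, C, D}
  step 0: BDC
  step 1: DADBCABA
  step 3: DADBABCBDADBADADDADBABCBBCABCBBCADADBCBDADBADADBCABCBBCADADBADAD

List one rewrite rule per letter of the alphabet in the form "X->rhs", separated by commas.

  step 0 ⇒ step 1: BDC ⇒ DAD·BCA·BA
    B ↦ DAD
    C ↦ BA
    D ↦ BCA
    A ↦ BCB  (constrained at step 1)

A->BCB, B->DAD, C->BA, D->BCA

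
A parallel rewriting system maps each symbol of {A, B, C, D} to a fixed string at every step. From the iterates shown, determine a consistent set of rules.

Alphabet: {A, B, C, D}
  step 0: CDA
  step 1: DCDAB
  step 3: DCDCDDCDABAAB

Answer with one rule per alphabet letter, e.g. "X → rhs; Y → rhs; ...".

A->AB, B->A, C->D, D->CD

  step 0 ⇒ step 1: CDA ⇒ D·CD·AB
    A ↦ AB
    C ↦ D
    D ↦ CD
    B ↦ A  (constrained at step 1)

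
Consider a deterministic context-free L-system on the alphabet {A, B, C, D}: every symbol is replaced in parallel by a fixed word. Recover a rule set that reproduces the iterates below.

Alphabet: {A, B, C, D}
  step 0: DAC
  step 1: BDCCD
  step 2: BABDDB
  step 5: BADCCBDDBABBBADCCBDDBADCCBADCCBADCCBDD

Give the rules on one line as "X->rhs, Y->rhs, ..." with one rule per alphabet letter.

A->DCC, B->BA, C->D, D->B

  step 1 ⇒ step 2: BDCCD ⇒ BA·B·D·D·B
    B ↦ BA
    C ↦ D
    D ↦ B
  step 0 ⇒ step 1: DAC ⇒ B·DCC·D
    A ↦ DCC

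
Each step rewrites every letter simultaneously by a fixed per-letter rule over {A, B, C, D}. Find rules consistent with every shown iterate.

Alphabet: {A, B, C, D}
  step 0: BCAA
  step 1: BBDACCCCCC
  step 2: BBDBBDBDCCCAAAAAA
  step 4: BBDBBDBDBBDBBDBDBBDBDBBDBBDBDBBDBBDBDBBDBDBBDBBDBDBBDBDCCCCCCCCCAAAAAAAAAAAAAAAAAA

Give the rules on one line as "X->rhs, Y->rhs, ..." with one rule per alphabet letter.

  step 1 ⇒ step 2: BBDACCCCCC ⇒ BBD·BBD·BD·CCC·A·A·A·A·A·A
    A ↦ CCC
    B ↦ BBD
    C ↦ A
    D ↦ BD

A->CCC, B->BBD, C->A, D->BD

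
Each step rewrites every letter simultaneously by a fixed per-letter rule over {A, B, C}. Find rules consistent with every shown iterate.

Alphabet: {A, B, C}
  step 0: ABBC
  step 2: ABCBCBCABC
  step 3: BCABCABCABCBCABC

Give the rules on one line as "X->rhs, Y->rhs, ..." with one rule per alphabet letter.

  step 2 ⇒ step 3: ABCBCBCABC ⇒ BC·A·BC·A·BC·A·BC·BC·A·BC
    A ↦ BC
    B ↦ A
    C ↦ BC

A->BC, B->A, C->BC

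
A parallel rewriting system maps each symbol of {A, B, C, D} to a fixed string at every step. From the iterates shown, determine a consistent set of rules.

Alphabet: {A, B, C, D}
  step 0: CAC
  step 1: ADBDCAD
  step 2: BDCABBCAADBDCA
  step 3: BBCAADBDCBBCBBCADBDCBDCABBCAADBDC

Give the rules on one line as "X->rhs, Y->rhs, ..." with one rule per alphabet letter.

A->BDC, B->BBC, C->AD, D->A

  step 2 ⇒ step 3: BDCABBCAADBDCA ⇒ BBC·A·AD·BDC·BBC·BBC·AD·BDC·BDC·A·BBC·A·AD·BDC
    A ↦ BDC
    B ↦ BBC
    C ↦ AD
    D ↦ A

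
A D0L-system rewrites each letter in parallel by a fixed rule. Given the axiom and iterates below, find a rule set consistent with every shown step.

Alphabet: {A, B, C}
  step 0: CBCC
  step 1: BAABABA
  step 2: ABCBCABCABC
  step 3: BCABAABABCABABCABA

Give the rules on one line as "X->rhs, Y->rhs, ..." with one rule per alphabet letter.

  step 2 ⇒ step 3: ABCBCABCABC ⇒ BC·A·BA·A·BA·BC·A·BA·BC·A·BA
    A ↦ BC
    B ↦ A
    C ↦ BA

A->BC, B->A, C->BA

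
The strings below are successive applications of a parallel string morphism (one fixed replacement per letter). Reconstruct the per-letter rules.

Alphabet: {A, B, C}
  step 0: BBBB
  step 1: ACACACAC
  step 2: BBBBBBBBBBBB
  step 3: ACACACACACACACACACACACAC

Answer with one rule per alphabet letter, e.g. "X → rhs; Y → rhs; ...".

  step 2 ⇒ step 3: BBBBBBBBBBBB ⇒ AC·AC·AC·AC·AC·AC·AC·AC·AC·AC·AC·AC
    B ↦ AC
  step 1 ⇒ step 2: ACACACAC ⇒ BB·B·BB·B·BB·B·BB·B
    A ↦ BB
  step 1 ⇒ step 2: ACACACAC ⇒ BB·B·BB·B·BB·B·BB·B
    C ↦ B

A->BB, B->AC, C->B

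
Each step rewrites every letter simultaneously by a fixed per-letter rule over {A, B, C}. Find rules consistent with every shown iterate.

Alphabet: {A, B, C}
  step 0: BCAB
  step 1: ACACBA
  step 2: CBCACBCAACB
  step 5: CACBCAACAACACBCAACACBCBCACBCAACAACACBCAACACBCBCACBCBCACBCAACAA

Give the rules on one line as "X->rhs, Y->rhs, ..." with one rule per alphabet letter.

A->CB, B->A, C->CA

  step 1 ⇒ step 2: ACACBA ⇒ CB·CA·CB·CA·A·CB
    A ↦ CB
    B ↦ A
    C ↦ CA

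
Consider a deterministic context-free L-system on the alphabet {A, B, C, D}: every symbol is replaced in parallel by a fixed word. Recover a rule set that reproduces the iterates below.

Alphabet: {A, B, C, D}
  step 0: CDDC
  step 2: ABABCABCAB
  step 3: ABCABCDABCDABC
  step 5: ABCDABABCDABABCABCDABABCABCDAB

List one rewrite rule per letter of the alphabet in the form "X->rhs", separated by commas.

A->AB, B->C, C->D, D->AB

  step 2 ⇒ step 3: ABABCABCAB ⇒ AB·C·AB·C·D·AB·C·D·AB·C
    A ↦ AB
    B ↦ C
    C ↦ D
    D ↦ AB  (constrained at step 0)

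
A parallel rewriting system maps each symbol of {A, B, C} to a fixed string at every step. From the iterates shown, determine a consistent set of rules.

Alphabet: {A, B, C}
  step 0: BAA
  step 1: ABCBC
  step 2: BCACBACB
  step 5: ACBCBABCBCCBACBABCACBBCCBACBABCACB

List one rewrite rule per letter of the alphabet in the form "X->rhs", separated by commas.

A->BC, B->A, C->CB

  step 1 ⇒ step 2: ABCBC ⇒ BC·A·CB·A·CB
    A ↦ BC
    B ↦ A
    C ↦ CB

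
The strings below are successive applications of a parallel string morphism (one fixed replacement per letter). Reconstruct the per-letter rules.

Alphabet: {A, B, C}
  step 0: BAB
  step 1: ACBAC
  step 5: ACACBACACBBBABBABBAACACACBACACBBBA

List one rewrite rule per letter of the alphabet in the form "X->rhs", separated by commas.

A->B, B->AC, C->BA

  step 0 ⇒ step 1: BAB ⇒ AC·B·AC
    A ↦ B
    B ↦ AC
    C ↦ BA  (constrained at step 1)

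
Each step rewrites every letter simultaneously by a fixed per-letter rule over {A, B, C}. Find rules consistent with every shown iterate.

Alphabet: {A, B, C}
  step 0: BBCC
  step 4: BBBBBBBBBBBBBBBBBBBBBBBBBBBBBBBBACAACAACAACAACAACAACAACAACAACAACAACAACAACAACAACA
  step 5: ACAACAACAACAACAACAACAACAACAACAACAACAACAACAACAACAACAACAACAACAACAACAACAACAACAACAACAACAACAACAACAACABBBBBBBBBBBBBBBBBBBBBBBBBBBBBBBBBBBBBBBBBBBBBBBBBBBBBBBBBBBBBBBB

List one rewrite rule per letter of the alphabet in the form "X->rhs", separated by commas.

  step 4 ⇒ step 5: BBBBBBBBBBBBBBBBBBBBBBBBBBBBBBBBACAACAACAACAACAACAACAACAACAACAACAACAACAACAACAACA ⇒ ACA·ACA·ACA·ACA·ACA·ACA·ACA·ACA·ACA·ACA·ACA·ACA·ACA·ACA·ACA·ACA·ACA·ACA·ACA·ACA·ACA·ACA·ACA·ACA·ACA·ACA·ACA·ACA·ACA·ACA·ACA·ACA·B·BB·B·B·BB·B·B·BB·B·B·BB·B·B·BB·B·B·BB·B·B·BB·B·B·BB·B·B·BB·B·B·BB·B·B·BB·B·B·BB·B·B·BB·B·B·BB·B·B·BB·B·B·BB·B
    A ↦ B
    B ↦ ACA
    C ↦ BB

A->B, B->ACA, C->BB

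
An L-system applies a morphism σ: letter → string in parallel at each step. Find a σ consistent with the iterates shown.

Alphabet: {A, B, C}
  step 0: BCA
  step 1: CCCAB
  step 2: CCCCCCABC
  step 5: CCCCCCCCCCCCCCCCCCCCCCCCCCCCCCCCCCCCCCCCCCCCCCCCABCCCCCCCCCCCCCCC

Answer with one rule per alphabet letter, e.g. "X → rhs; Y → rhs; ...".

  step 1 ⇒ step 2: CCCAB ⇒ CC·CC·CC·AB·C
    A ↦ AB
    B ↦ C
    C ↦ CC

A->AB, B->C, C->CC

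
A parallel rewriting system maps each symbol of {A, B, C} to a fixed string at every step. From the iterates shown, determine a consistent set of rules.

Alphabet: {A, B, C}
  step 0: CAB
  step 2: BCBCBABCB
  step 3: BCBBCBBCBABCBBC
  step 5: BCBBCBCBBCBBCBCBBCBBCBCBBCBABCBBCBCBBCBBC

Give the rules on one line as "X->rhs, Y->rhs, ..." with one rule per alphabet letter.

  step 2 ⇒ step 3: BCBCBABCB ⇒ BC·B·BC·B·BC·BA·BC·B·BC
    A ↦ BA
    B ↦ BC
    C ↦ B

A->BA, B->BC, C->B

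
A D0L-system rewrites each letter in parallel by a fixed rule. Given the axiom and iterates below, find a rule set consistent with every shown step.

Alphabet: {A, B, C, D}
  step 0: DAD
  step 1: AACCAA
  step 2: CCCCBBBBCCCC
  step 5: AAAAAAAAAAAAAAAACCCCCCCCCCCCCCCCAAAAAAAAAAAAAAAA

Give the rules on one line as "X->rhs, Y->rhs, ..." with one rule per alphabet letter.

  step 1 ⇒ step 2: AACCAA ⇒ CC·CC·BB·BB·CC·CC
    A ↦ CC
    C ↦ BB
    B ↦ D  (constrained at step 2)
  step 0 ⇒ step 1: DAD ⇒ AA·CC·AA
    D ↦ AA

A->CC, B->D, C->BB, D->AA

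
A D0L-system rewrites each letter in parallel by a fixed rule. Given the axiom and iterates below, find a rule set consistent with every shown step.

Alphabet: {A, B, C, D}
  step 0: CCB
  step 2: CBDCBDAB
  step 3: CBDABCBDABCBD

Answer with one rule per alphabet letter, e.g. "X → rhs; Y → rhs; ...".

  step 2 ⇒ step 3: CBDCBDAB ⇒ CB·D·AB·CB·D·AB·CB·D
    A ↦ CB
    B ↦ D
    C ↦ CB
    D ↦ AB

A->CB, B->D, C->CB, D->AB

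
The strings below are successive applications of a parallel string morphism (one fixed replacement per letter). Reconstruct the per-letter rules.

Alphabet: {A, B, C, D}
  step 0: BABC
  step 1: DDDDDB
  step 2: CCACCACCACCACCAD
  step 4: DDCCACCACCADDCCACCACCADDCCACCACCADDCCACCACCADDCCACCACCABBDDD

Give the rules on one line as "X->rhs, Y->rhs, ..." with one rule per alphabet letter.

A->DDD, B->D, C->B, D->CCA

  step 1 ⇒ step 2: DDDDDB ⇒ CCA·CCA·CCA·CCA·CCA·D
    B ↦ D
    D ↦ CCA
  step 0 ⇒ step 1: BABC ⇒ D·DDD·D·B
    A ↦ DDD
  step 0 ⇒ step 1: BABC ⇒ D·DDD·D·B
    C ↦ B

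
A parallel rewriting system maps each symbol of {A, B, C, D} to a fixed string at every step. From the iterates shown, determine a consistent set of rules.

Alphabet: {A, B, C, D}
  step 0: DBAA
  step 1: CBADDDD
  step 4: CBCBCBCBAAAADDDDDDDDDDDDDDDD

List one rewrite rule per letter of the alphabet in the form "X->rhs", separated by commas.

  step 0 ⇒ step 1: DBAA ⇒ CB·A·DD·DD
    A ↦ DD
    B ↦ A
    D ↦ CB
    C ↦ A  (constrained at step 1)

A->DD, B->A, C->A, D->CB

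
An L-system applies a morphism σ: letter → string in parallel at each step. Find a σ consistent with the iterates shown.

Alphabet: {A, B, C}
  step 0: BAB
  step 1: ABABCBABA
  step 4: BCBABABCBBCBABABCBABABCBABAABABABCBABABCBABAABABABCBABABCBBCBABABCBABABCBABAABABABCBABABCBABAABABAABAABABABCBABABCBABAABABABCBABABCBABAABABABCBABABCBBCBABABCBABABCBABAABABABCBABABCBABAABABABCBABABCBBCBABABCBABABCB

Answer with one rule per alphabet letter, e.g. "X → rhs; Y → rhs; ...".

A->BCB, B->ABA, C->AB

  step 0 ⇒ step 1: BAB ⇒ ABA·BCB·ABA
    A ↦ BCB
    B ↦ ABA
    C ↦ AB  (constrained at step 1)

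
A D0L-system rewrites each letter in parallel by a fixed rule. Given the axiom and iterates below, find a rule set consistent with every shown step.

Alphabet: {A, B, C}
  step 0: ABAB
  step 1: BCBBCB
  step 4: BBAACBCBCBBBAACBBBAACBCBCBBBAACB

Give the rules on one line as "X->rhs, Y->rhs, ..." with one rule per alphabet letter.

  step 0 ⇒ step 1: ABAB ⇒ B·CB·B·CB
    A ↦ B
    B ↦ CB
    C ↦ AA  (constrained at step 1)

A->B, B->CB, C->AA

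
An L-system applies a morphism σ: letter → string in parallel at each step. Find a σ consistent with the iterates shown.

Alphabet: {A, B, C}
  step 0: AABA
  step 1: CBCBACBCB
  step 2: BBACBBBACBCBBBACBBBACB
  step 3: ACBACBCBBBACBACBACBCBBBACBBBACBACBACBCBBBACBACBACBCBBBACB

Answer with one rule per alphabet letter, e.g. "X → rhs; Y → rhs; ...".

  step 2 ⇒ step 3: BBACBBBACBCBBBACBBBACB ⇒ ACB·ACB·CB·BB·ACB·ACB·ACB·CB·BB·ACB·BB·ACB·ACB·ACB·CB·BB·ACB·ACB·ACB·CB·BB·ACB
    A ↦ CB
    B ↦ ACB
    C ↦ BB

A->CB, B->ACB, C->BB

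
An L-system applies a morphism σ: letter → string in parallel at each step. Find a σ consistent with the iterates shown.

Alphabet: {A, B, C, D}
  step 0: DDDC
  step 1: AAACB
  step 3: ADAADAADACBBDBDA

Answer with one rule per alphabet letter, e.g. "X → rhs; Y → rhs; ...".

A->DA, B->BD, C->CB, D->A

  step 0 ⇒ step 1: DDDC ⇒ A·A·A·CB
    C ↦ CB
    D ↦ A
    A ↦ DA  (constrained at step 1)
    B ↦ BD  (constrained at step 1)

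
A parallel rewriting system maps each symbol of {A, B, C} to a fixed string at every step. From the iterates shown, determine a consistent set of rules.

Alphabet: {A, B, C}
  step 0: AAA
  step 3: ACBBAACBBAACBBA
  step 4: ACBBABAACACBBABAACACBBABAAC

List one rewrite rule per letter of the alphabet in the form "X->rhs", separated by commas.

  step 3 ⇒ step 4: ACBBAACBBAACBBA ⇒ AC·B·BA·BA·AC·AC·B·BA·BA·AC·AC·B·BA·BA·AC
    A ↦ AC
    B ↦ BA
    C ↦ B

A->AC, B->BA, C->B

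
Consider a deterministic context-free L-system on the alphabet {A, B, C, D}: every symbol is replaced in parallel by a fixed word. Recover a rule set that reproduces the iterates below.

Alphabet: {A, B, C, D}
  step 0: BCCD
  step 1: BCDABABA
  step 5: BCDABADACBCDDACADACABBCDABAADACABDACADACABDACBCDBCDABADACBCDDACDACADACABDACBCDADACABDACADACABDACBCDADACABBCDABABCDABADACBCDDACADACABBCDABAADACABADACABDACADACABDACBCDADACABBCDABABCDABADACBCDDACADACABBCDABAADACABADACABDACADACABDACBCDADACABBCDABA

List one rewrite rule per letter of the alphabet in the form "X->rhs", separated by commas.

  step 0 ⇒ step 1: BCCD ⇒ BCD·AB·AB·A
    B ↦ BCD
    C ↦ AB
    D ↦ A
    A ↦ DAC  (constrained at step 1)

A->DAC, B->BCD, C->AB, D->A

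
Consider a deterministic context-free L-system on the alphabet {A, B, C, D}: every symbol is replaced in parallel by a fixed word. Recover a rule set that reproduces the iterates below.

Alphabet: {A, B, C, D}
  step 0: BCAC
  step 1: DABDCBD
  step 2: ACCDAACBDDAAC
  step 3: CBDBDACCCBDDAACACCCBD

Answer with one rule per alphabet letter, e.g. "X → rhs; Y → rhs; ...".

  step 2 ⇒ step 3: ACCDAACBDDAAC ⇒ C·BD·BD·AC·C·C·BD·DA·AC·AC·C·C·BD
    A ↦ C
    B ↦ DA
    C ↦ BD
    D ↦ AC

A->C, B->DA, C->BD, D->AC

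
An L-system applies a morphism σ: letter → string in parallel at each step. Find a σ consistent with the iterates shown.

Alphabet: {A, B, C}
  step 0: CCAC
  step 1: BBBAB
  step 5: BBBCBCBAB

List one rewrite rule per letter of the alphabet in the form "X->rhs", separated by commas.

  step 0 ⇒ step 1: CCAC ⇒ B·B·BA·B
    A ↦ BA
    C ↦ B
    B ↦ C  (constrained at step 1)

A->BA, B->C, C->B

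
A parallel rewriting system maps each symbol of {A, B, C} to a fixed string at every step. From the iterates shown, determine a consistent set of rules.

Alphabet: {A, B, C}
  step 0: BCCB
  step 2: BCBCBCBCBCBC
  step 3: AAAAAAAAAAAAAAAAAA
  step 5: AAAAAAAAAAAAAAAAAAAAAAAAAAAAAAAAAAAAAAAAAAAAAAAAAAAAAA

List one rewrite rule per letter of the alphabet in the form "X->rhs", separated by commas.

A->BC, B->AA, C->A

  step 2 ⇒ step 3: BCBCBCBCBCBC ⇒ AA·A·AA·A·AA·A·AA·A·AA·A·AA·A
    B ↦ AA
    C ↦ A
    A ↦ BC  (constrained at step 3)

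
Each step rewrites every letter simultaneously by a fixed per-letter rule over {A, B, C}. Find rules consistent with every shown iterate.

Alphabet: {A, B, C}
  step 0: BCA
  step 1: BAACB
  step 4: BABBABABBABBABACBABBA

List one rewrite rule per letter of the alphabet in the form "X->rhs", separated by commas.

A->B, B->BA, C->AC

  step 0 ⇒ step 1: BCA ⇒ BA·AC·B
    A ↦ B
    B ↦ BA
    C ↦ AC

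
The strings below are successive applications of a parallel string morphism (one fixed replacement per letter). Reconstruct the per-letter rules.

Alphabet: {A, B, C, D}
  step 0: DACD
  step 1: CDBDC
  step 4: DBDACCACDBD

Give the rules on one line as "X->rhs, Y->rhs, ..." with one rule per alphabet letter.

A->D, B->A, C->BD, D->C

  step 0 ⇒ step 1: DACD ⇒ C·D·BD·C
    A ↦ D
    C ↦ BD
    D ↦ C
    B ↦ A  (constrained at step 1)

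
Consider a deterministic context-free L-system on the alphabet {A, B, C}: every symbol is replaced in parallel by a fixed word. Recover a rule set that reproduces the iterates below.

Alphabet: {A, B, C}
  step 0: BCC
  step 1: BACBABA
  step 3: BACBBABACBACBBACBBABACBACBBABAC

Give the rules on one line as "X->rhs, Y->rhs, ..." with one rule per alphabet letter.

A->B, B->BAC, C->BA

  step 0 ⇒ step 1: BCC ⇒ BAC·BA·BA
    B ↦ BAC
    C ↦ BA
    A ↦ B  (constrained at step 1)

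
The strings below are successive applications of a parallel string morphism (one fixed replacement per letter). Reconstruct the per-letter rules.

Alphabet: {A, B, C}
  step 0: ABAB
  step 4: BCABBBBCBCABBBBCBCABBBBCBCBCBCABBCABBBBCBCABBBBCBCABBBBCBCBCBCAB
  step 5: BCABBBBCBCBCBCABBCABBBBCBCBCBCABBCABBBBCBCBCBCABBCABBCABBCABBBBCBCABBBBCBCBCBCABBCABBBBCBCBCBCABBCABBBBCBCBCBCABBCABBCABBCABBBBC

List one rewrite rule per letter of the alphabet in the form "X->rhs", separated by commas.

A->BB, B->BC, C->AB

  step 4 ⇒ step 5: BCABBBBCBCABBBBCBCABBBBCBCBCBCABBCABBBBCBCABBBBCBCABBBBCBCBCBCAB ⇒ BC·AB·BB·BC·BC·BC·BC·AB·BC·AB·BB·BC·BC·BC·BC·AB·BC·AB·BB·BC·BC·BC·BC·AB·BC·AB·BC·AB·BC·AB·BB·BC·BC·AB·BB·BC·BC·BC·BC·AB·BC·AB·BB·BC·BC·BC·BC·AB·BC·AB·BB·BC·BC·BC·BC·AB·BC·AB·BC·AB·BC·AB·BB·BC
    A ↦ BB
    B ↦ BC
    C ↦ AB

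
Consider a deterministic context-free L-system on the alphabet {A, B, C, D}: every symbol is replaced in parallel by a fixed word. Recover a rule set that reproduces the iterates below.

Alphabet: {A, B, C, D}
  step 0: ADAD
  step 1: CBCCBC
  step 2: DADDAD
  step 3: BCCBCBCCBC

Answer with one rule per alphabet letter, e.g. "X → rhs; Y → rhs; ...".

A->C, B->A, C->D, D->BC

  step 2 ⇒ step 3: DADDAD ⇒ BC·C·BC·BC·C·BC
    A ↦ C
    D ↦ BC
  step 1 ⇒ step 2: CBCCBC ⇒ D·A·D·D·A·D
    B ↦ A
  step 1 ⇒ step 2: CBCCBC ⇒ D·A·D·D·A·D
    C ↦ D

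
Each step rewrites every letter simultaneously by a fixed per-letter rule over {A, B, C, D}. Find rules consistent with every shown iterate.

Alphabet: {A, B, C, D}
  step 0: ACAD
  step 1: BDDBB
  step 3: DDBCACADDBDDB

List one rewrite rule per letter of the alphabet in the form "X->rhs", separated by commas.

  step 0 ⇒ step 1: ACAD ⇒ B·DD·B·B
    A ↦ B
    C ↦ DD
    D ↦ B
    B ↦ CA  (constrained at step 1)

A->B, B->CA, C->DD, D->B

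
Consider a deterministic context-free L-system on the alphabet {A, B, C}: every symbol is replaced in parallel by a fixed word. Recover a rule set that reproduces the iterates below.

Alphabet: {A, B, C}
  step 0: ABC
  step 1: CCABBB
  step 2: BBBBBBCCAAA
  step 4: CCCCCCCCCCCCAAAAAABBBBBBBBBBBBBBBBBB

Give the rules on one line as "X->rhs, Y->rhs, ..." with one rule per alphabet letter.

  step 1 ⇒ step 2: CCABBB ⇒ BBB·BBB·CC·A·A·A
    A ↦ CC
    B ↦ A
    C ↦ BBB

A->CC, B->A, C->BBB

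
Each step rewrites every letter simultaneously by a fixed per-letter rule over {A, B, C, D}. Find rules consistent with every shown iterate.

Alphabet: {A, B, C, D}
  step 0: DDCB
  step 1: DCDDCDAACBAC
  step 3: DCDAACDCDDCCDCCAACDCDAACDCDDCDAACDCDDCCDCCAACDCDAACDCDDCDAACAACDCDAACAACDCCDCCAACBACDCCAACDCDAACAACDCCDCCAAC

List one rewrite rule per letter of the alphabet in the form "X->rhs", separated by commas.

  step 0 ⇒ step 1: DDCB ⇒ DCD·DCD·AAC·BAC
    B ↦ BAC
    C ↦ AAC
    D ↦ DCD
    A ↦ DCC  (constrained at step 1)

A->DCC, B->BAC, C->AAC, D->DCD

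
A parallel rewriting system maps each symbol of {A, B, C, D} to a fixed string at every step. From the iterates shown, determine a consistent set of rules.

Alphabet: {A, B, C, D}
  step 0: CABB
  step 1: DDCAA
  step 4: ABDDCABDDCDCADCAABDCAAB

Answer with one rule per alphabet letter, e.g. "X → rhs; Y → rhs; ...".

A->DC, B->A, C->D, D->AB

  step 0 ⇒ step 1: CABB ⇒ D·DC·A·A
    A ↦ DC
    B ↦ A
    C ↦ D
    D ↦ AB  (constrained at step 1)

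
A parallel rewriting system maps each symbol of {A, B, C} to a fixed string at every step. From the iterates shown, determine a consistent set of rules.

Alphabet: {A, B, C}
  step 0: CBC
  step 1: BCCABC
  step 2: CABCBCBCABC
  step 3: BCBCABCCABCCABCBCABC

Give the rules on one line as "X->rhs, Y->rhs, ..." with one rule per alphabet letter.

A->B, B->CA, C->BC

  step 2 ⇒ step 3: CABCBCBCABC ⇒ BC·B·CA·BC·CA·BC·CA·BC·B·CA·BC
    A ↦ B
    B ↦ CA
    C ↦ BC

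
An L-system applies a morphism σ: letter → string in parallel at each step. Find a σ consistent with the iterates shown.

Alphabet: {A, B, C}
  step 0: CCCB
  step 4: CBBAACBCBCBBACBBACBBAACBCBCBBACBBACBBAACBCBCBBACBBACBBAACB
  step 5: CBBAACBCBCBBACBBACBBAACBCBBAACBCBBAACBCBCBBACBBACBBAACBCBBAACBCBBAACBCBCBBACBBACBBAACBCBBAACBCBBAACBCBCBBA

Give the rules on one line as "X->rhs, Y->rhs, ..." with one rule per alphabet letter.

  step 4 ⇒ step 5: CBBAACBCBCBBACBBACBBAACBCBCBBACBBACBBAACBCBCBBACBBACBBAACB ⇒ CBB·A·A·CB·CB·CBB·A·CBB·A·CBB·A·A·CB·CBB·A·A·CB·CBB·A·A·CB·CB·CBB·A·CBB·A·CBB·A·A·CB·CBB·A·A·CB·CBB·A·A·CB·CB·CBB·A·CBB·A·CBB·A·A·CB·CBB·A·A·CB·CBB·A·A·CB·CB·CBB·A
    A ↦ CB
    B ↦ A
    C ↦ CBB

A->CB, B->A, C->CBB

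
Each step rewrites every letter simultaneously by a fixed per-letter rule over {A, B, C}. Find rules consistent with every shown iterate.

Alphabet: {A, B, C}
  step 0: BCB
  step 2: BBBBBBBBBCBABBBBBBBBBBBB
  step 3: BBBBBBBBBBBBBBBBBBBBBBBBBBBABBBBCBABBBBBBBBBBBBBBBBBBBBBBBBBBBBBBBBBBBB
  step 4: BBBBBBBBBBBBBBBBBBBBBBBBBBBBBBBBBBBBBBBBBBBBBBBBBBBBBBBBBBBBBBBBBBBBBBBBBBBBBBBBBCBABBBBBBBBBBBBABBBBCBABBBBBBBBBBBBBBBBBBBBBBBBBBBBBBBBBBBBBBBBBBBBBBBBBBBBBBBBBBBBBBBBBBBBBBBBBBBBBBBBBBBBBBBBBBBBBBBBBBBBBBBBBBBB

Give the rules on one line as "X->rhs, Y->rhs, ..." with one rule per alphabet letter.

A->CBA, B->BBB, C->AB

  step 3 ⇒ step 4: BBBBBBBBBBBBBBBBBBBBBBBBBBBABBBBCBABBBBBBBBBBBBBBBBBBBBBBBBBBBBBBBBBBBB ⇒ BBB·BBB·BBB·BBB·BBB·BBB·BBB·BBB·BBB·BBB·BBB·BBB·BBB·BBB·BBB·BBB·BBB·BBB·BBB·BBB·BBB·BBB·BBB·BBB·BBB·BBB·BBB·CBA·BBB·BBB·BBB·BBB·AB·BBB·CBA·BBB·BBB·BBB·BBB·BBB·BBB·BBB·BBB·BBB·BBB·BBB·BBB·BBB·BBB·BBB·BBB·BBB·BBB·BBB·BBB·BBB·BBB·BBB·BBB·BBB·BBB·BBB·BBB·BBB·BBB·BBB·BBB·BBB·BBB·BBB·BBB
    A ↦ CBA
    B ↦ BBB
    C ↦ AB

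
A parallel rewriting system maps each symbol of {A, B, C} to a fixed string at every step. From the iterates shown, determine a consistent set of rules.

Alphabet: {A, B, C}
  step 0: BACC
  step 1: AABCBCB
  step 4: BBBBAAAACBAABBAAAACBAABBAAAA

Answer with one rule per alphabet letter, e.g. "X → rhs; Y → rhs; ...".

A->B, B->AA, C->CB

  step 0 ⇒ step 1: BACC ⇒ AA·B·CB·CB
    A ↦ B
    B ↦ AA
    C ↦ CB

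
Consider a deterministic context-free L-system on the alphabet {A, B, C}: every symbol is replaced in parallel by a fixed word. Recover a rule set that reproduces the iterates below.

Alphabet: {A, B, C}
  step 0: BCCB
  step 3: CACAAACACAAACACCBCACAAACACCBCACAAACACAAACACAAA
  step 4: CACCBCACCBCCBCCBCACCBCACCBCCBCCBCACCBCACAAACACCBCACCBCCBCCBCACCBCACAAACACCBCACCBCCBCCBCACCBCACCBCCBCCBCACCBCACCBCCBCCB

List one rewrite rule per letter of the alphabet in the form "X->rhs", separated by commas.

A->CCB, B->AA, C->CA

  step 3 ⇒ step 4: CACAAACACAAACACCBCACAAACACCBCACAAACACAAACACAAA ⇒ CA·CCB·CA·CCB·CCB·CCB·CA·CCB·CA·CCB·CCB·CCB·CA·CCB·CA·CA·AA·CA·CCB·CA·CCB·CCB·CCB·CA·CCB·CA·CA·AA·CA·CCB·CA·CCB·CCB·CCB·CA·CCB·CA·CCB·CCB·CCB·CA·CCB·CA·CCB·CCB·CCB
    A ↦ CCB
    B ↦ AA
    C ↦ CA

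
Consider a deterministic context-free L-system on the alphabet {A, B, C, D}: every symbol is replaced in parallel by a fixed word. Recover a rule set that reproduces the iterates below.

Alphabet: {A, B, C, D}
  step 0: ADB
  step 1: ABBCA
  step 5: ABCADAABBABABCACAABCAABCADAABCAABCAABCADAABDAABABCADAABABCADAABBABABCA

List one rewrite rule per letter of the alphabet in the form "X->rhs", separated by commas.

  step 0 ⇒ step 1: ADB ⇒ AB·B·CA
    A ↦ AB
    B ↦ CA
    D ↦ B
    C ↦ DA  (constrained at step 1)

A->AB, B->CA, C->DA, D->B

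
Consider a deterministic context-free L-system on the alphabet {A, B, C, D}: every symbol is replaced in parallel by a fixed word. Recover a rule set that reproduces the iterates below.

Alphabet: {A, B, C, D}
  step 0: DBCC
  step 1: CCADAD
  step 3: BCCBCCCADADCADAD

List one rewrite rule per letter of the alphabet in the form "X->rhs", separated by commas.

A->BC, B->C, C->AD, D->C

  step 0 ⇒ step 1: DBCC ⇒ C·C·AD·AD
    B ↦ C
    C ↦ AD
    D ↦ C
    A ↦ BC  (constrained at step 1)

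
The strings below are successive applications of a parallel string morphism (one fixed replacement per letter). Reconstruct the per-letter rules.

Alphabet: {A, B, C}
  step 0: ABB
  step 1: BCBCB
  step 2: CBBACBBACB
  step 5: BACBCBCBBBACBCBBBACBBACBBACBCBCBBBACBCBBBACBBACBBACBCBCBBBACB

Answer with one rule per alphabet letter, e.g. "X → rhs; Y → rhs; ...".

A->B, B->CB, C->BA

  step 1 ⇒ step 2: BCBCB ⇒ CB·BA·CB·BA·CB
    B ↦ CB
    C ↦ BA
  step 0 ⇒ step 1: ABB ⇒ B·CB·CB
    A ↦ B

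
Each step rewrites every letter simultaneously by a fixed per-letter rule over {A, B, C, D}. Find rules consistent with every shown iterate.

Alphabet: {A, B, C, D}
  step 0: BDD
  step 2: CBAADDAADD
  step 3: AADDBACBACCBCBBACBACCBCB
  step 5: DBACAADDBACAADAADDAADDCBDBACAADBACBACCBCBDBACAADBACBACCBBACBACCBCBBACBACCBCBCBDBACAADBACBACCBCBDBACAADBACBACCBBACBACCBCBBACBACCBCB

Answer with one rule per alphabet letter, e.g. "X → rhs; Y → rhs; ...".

A->BAC, B->D, C->AAD, D->CB

  step 2 ⇒ step 3: CBAADDAADD ⇒ AAD·D·BAC·BAC·CB·CB·BAC·BAC·CB·CB
    A ↦ BAC
    B ↦ D
    C ↦ AAD
    D ↦ CB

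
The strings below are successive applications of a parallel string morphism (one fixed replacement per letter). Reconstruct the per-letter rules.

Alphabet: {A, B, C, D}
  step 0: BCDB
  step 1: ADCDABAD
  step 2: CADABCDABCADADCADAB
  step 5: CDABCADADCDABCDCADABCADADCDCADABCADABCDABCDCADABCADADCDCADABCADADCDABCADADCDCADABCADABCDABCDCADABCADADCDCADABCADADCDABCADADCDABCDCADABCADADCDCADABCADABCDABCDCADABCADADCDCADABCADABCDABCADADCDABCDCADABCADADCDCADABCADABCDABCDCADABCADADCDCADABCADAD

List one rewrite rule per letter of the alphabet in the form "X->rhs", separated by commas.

A->CAD, B->AD, C->CD, D->AB

  step 1 ⇒ step 2: ADCDABAD ⇒ CAD·AB·CD·AB·CAD·AD·CAD·AB
    A ↦ CAD
    B ↦ AD
    C ↦ CD
    D ↦ AB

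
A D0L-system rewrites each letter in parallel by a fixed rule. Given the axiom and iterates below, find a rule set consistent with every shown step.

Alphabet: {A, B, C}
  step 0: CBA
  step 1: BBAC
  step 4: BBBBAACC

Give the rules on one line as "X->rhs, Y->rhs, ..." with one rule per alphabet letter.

  step 0 ⇒ step 1: CBA ⇒ BB·A·C
    A ↦ C
    B ↦ A
    C ↦ BB

A->C, B->A, C->BB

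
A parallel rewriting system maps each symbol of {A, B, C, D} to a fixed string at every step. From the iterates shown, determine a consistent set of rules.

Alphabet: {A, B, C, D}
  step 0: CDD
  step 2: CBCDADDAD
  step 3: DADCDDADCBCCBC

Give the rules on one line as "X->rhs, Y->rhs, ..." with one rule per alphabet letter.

A->B, B->CD, C->DAD, D->C

  step 2 ⇒ step 3: CBCDADDAD ⇒ DAD·CD·DAD·C·B·C·C·B·C
    A ↦ B
    B ↦ CD
    C ↦ DAD
    D ↦ C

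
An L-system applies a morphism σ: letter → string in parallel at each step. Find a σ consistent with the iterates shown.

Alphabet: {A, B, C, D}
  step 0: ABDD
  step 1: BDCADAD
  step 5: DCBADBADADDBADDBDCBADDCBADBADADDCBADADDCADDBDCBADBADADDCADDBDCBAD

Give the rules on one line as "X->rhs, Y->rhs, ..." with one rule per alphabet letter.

  step 0 ⇒ step 1: ABDD ⇒ B·DC·AD·AD
    A ↦ B
    B ↦ DC
    D ↦ AD
    C ↦ DB  (constrained at step 1)

A->B, B->DC, C->DB, D->AD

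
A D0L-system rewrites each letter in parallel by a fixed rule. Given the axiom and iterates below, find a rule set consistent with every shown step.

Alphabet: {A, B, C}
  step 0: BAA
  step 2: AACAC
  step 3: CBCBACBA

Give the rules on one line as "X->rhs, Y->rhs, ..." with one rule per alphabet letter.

A->CB, B->C, C->A

  step 2 ⇒ step 3: AACAC ⇒ CB·CB·A·CB·A
    A ↦ CB
    C ↦ A
    B ↦ C  (constrained at step 0)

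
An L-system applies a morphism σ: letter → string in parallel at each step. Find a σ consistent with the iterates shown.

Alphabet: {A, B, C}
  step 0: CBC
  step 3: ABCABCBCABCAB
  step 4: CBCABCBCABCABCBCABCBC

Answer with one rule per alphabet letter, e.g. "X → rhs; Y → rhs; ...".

  step 3 ⇒ step 4: ABCABCBCABCAB ⇒ CB·C·AB·CB·C·AB·C·AB·CB·C·AB·CB·C
    A ↦ CB
    B ↦ C
    C ↦ AB

A->CB, B->C, C->AB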